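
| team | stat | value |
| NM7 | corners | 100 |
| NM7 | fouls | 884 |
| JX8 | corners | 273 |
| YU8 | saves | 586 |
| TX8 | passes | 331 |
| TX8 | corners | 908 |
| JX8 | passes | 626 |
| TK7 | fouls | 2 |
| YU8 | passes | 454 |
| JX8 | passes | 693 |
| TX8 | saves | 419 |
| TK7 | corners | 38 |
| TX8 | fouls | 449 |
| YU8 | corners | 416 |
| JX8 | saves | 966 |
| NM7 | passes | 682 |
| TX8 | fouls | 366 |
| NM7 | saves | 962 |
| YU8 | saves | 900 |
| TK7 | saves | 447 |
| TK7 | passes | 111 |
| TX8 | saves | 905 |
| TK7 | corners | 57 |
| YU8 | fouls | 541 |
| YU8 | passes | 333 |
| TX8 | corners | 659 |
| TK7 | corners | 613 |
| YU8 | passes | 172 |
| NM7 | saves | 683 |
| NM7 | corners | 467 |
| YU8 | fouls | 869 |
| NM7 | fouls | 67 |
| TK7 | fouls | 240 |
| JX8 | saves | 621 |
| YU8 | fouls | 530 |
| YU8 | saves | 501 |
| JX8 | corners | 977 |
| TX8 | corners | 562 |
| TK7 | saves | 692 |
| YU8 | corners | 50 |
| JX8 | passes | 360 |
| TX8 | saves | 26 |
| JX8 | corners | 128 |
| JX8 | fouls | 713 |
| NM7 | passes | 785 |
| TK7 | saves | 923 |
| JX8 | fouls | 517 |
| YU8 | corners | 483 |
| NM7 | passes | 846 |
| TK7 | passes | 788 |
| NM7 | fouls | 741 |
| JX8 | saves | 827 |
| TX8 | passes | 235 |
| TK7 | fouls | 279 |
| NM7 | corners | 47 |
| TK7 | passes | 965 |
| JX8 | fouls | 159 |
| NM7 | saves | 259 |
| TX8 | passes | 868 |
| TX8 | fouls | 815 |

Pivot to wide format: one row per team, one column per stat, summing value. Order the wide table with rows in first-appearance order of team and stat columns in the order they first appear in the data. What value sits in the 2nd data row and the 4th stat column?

1679

With rows in first-appearance order of team, row 2 is team=JX8. stat columns in first-appearance order: corners, fouls, saves, passes; column 4 is passes.
Long rows with team=JX8, stat=passes: 626 + 693 + 360 = 1679.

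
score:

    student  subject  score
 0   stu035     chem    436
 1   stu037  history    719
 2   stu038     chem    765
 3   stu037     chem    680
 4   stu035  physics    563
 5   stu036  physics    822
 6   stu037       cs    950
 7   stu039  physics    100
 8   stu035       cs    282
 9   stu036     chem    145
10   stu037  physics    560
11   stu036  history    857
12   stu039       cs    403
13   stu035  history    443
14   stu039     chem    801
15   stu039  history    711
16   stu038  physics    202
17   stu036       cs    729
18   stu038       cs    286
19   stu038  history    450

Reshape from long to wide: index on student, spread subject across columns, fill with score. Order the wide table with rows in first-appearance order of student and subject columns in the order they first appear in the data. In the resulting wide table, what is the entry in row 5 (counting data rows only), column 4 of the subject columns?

With rows in first-appearance order of student, row 5 is student=stu039. subject columns in first-appearance order: chem, history, physics, cs; column 4 is cs.
Long rows with student=stu039, subject=cs: score = 403.

403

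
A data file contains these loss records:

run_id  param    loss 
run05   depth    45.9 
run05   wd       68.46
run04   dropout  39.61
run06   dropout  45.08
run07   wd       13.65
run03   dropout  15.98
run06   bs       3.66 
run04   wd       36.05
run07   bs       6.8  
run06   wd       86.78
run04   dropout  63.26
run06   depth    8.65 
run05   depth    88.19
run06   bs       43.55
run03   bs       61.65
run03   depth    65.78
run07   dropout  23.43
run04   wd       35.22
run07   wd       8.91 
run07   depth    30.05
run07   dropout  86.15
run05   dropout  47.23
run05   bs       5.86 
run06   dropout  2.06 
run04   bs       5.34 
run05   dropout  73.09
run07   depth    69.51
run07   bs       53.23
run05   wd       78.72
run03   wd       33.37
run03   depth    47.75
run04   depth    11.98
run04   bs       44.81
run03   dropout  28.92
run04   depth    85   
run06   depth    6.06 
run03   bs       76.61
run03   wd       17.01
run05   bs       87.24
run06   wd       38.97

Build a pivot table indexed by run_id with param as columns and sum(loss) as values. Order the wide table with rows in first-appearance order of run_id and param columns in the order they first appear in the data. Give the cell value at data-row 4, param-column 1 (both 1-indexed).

99.56

With rows in first-appearance order of run_id, row 4 is run_id=run07. param columns in first-appearance order: depth, wd, dropout, bs; column 1 is depth.
Long rows with run_id=run07, param=depth: 30.05 + 69.51 = 99.56.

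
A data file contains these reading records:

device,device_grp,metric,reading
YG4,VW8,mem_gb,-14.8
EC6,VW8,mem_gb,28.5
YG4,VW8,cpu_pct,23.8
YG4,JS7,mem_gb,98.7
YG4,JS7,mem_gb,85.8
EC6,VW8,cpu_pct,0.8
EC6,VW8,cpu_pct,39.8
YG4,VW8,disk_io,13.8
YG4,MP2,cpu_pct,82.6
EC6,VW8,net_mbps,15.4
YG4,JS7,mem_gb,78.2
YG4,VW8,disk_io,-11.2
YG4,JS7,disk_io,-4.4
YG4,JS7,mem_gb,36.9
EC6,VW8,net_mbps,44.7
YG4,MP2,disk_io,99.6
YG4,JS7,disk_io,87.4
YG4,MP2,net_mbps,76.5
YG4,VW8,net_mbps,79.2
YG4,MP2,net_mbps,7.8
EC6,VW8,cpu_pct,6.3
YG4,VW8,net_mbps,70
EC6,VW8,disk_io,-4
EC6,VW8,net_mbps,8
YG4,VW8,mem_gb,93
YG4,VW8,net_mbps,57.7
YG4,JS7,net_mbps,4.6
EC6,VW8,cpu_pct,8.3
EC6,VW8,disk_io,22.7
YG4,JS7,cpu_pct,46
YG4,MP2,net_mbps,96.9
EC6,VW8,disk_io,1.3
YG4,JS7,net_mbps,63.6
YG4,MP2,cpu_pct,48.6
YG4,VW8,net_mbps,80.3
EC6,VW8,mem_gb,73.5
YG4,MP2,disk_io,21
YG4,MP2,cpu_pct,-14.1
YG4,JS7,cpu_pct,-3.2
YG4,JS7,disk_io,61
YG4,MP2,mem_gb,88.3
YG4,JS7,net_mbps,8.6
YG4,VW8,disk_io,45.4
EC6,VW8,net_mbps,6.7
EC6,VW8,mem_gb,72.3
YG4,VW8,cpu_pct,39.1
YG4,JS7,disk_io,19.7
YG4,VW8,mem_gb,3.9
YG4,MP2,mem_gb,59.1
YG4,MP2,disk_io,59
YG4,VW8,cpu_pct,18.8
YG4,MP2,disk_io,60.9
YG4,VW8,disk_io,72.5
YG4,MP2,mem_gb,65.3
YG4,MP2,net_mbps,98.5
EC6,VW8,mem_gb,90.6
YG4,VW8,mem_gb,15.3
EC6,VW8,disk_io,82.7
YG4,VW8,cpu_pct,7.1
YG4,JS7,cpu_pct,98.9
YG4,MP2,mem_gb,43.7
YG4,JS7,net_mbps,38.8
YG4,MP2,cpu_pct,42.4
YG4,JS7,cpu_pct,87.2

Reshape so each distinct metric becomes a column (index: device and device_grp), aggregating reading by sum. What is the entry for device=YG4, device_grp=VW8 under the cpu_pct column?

88.8

Rows with device=YG4, device_grp=VW8 and metric=cpu_pct: reading values are 23.8, 39.1, 18.8, 7.1.
23.8 + 39.1 + 18.8 + 7.1 = 88.8.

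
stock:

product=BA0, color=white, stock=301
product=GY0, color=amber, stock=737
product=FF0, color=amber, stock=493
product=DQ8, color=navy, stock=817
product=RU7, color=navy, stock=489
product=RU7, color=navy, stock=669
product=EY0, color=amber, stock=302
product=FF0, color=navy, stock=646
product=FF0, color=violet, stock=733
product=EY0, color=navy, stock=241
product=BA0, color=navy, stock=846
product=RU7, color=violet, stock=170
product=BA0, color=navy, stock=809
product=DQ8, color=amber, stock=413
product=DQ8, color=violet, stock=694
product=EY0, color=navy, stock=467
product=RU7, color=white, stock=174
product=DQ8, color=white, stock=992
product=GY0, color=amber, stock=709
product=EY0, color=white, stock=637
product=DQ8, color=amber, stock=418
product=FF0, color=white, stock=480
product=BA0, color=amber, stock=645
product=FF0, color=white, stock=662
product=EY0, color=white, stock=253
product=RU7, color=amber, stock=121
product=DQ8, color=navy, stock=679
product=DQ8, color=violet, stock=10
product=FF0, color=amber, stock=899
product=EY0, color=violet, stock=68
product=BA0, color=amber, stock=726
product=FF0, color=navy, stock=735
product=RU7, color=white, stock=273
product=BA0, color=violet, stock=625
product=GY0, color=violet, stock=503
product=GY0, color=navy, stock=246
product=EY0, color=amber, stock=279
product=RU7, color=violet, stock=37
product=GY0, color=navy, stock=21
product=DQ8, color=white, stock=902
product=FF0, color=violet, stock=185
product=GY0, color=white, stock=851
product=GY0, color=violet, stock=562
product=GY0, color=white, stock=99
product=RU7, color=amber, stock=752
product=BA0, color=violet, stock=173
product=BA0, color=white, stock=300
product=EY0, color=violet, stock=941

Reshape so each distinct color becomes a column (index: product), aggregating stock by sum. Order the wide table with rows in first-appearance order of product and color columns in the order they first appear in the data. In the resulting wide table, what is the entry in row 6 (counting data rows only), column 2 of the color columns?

With rows in first-appearance order of product, row 6 is product=EY0. color columns in first-appearance order: white, amber, navy, violet; column 2 is amber.
Long rows with product=EY0, color=amber: 302 + 279 = 581.

581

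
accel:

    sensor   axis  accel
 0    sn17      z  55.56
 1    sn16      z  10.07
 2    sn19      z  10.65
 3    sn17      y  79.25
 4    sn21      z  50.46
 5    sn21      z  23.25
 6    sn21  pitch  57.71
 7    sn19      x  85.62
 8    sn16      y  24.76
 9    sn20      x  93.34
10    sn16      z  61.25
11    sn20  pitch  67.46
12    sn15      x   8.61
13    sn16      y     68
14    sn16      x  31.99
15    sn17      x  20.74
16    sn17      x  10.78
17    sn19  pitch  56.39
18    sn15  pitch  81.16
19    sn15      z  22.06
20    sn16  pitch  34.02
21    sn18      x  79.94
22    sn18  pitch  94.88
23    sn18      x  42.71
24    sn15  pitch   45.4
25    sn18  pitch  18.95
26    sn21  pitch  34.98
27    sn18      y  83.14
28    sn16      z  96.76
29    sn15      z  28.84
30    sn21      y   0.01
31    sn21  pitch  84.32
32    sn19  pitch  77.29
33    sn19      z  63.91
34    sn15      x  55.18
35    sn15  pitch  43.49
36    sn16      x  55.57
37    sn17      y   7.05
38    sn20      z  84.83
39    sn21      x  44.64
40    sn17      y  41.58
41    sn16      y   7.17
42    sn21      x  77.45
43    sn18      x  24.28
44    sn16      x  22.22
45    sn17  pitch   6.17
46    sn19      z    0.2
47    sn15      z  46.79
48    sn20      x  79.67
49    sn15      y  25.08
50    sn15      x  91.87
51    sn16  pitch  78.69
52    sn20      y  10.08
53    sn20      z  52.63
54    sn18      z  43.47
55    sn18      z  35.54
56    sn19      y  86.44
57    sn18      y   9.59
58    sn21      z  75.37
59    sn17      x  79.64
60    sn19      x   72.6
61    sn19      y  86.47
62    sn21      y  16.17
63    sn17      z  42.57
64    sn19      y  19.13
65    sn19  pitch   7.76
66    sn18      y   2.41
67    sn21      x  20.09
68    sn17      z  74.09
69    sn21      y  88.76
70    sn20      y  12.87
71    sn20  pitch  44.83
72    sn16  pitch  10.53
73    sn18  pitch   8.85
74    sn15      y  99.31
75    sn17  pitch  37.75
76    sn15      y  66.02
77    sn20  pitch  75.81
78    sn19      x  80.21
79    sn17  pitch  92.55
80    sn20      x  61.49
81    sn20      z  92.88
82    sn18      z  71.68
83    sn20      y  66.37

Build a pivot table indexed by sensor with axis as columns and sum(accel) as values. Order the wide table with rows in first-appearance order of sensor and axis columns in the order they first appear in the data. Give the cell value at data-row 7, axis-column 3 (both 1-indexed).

122.68

With rows in first-appearance order of sensor, row 7 is sensor=sn18. axis columns in first-appearance order: z, y, pitch, x; column 3 is pitch.
Long rows with sensor=sn18, axis=pitch: 94.88 + 18.95 + 8.85 = 122.68.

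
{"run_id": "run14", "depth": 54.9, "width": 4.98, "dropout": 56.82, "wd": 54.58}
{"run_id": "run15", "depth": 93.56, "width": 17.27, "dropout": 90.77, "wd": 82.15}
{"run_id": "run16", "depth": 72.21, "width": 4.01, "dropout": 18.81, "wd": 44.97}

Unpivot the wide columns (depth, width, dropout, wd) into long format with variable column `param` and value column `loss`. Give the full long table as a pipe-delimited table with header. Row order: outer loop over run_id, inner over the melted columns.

Each (run_id, column) pair becomes one row: 3 × 4 = 12 rows.
For example, (run14, depth) → loss=54.9.

| run_id | param | loss |
| run14 | depth | 54.9 |
| run14 | width | 4.98 |
| run14 | dropout | 56.82 |
| run14 | wd | 54.58 |
| run15 | depth | 93.56 |
| run15 | width | 17.27 |
| run15 | dropout | 90.77 |
| run15 | wd | 82.15 |
| run16 | depth | 72.21 |
| run16 | width | 4.01 |
| run16 | dropout | 18.81 |
| run16 | wd | 44.97 |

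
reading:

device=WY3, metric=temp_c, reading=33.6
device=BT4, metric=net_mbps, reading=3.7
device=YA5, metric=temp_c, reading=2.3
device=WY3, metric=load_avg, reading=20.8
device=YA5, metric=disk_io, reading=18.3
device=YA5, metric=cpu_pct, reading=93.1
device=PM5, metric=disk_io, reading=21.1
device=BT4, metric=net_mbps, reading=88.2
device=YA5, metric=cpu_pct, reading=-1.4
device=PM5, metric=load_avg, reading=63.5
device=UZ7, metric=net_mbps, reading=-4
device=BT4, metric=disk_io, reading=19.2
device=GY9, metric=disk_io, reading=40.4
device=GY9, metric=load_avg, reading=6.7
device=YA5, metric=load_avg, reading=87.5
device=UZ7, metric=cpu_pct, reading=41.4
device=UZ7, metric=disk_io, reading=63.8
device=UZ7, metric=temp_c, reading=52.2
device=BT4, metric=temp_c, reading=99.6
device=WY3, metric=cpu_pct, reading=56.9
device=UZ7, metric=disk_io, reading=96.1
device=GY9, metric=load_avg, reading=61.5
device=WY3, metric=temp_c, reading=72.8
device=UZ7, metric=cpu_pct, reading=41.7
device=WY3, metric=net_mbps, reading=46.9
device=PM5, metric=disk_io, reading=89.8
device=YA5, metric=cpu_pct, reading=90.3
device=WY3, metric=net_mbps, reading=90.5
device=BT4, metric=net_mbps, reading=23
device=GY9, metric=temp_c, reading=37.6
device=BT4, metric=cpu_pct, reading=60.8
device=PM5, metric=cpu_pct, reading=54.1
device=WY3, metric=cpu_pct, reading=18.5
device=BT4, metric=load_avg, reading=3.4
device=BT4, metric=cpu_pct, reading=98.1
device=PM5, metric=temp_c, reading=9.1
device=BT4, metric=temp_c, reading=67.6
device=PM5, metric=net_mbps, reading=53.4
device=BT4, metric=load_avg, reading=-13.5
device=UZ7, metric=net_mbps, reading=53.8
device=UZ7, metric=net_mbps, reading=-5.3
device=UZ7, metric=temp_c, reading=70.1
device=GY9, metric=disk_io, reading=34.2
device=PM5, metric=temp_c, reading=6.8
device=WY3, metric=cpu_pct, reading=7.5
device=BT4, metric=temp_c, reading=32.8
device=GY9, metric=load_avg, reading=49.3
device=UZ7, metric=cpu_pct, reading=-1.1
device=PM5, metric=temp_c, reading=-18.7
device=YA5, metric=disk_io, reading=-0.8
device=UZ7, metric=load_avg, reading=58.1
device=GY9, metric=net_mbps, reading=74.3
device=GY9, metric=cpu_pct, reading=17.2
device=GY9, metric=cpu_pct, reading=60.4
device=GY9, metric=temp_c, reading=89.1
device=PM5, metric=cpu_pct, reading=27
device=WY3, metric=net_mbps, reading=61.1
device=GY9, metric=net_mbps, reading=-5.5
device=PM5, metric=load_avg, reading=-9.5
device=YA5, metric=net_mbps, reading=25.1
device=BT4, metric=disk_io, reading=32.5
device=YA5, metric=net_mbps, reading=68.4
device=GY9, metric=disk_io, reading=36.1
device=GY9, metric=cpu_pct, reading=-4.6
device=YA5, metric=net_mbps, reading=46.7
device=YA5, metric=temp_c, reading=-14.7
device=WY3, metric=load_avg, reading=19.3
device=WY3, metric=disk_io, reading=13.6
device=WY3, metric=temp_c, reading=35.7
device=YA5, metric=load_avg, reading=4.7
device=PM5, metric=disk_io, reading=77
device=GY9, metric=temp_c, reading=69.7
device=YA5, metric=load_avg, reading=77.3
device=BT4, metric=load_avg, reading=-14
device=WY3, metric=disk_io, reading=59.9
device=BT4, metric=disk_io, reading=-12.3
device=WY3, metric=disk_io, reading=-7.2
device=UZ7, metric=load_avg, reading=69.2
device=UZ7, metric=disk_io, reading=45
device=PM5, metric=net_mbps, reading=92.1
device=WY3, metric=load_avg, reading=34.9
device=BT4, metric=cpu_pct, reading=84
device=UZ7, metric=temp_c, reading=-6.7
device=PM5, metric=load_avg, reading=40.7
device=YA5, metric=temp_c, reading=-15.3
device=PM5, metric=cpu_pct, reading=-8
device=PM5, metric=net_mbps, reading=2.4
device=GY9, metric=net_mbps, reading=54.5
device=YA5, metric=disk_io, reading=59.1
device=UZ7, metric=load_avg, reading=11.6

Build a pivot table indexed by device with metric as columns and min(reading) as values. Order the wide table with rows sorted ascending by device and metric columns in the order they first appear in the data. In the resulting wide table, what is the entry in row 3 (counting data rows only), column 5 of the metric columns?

With rows sorted ascending by device, row 3 is device=PM5. metric columns in first-appearance order: temp_c, net_mbps, load_avg, disk_io, cpu_pct; column 5 is cpu_pct.
Long rows with device=PM5, metric=cpu_pct: min(54.1, 27, -8) = -8.

-8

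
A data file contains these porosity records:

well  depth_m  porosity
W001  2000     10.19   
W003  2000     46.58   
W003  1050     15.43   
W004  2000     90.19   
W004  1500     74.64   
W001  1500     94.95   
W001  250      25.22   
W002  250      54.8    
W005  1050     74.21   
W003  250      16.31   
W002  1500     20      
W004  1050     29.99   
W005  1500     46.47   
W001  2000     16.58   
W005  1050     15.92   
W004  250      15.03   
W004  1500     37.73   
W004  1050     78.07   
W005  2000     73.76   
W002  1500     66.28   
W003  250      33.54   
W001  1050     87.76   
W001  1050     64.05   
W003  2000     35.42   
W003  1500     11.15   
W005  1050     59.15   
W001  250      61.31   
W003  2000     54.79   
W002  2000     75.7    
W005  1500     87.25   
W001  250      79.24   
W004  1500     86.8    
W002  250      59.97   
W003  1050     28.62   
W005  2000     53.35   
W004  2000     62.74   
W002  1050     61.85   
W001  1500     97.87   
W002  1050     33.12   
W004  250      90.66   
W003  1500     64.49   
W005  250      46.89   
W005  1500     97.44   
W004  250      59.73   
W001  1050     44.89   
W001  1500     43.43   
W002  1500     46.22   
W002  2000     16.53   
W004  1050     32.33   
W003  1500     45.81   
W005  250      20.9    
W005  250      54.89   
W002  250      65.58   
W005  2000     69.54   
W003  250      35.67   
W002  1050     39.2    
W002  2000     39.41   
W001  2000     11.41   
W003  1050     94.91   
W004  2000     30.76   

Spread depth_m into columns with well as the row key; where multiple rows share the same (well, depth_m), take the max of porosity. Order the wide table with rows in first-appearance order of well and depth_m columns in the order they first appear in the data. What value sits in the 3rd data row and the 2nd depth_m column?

With rows in first-appearance order of well, row 3 is well=W004. depth_m columns in first-appearance order: 2000, 1050, 1500, 250; column 2 is 1050.
Long rows with well=W004, depth_m=1050: max(29.99, 78.07, 32.33) = 78.07.

78.07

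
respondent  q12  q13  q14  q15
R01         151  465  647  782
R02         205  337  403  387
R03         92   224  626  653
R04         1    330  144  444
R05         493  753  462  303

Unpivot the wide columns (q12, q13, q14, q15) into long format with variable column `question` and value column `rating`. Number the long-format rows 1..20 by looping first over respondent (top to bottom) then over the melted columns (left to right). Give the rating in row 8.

387

20 rows total (5 × 4). Row 8: index ⌊(8-1)/4⌋ = 1 into respondent → R02; (8-1) mod 4 = 3 into the melted columns → q15.
So row 8 is (R02, q15, 387); rating = 387.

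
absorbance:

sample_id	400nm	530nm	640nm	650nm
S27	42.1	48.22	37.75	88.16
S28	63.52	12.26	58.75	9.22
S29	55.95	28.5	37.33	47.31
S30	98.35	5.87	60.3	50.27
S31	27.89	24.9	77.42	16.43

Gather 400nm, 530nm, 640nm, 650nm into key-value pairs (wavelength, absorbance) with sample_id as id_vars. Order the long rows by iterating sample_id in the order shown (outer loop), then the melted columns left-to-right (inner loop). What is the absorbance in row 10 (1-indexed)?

28.5

20 rows total (5 × 4). Row 10: index ⌊(10-1)/4⌋ = 2 into sample_id → S29; (10-1) mod 4 = 1 into the melted columns → 530nm.
So row 10 is (S29, 530nm, 28.5); absorbance = 28.5.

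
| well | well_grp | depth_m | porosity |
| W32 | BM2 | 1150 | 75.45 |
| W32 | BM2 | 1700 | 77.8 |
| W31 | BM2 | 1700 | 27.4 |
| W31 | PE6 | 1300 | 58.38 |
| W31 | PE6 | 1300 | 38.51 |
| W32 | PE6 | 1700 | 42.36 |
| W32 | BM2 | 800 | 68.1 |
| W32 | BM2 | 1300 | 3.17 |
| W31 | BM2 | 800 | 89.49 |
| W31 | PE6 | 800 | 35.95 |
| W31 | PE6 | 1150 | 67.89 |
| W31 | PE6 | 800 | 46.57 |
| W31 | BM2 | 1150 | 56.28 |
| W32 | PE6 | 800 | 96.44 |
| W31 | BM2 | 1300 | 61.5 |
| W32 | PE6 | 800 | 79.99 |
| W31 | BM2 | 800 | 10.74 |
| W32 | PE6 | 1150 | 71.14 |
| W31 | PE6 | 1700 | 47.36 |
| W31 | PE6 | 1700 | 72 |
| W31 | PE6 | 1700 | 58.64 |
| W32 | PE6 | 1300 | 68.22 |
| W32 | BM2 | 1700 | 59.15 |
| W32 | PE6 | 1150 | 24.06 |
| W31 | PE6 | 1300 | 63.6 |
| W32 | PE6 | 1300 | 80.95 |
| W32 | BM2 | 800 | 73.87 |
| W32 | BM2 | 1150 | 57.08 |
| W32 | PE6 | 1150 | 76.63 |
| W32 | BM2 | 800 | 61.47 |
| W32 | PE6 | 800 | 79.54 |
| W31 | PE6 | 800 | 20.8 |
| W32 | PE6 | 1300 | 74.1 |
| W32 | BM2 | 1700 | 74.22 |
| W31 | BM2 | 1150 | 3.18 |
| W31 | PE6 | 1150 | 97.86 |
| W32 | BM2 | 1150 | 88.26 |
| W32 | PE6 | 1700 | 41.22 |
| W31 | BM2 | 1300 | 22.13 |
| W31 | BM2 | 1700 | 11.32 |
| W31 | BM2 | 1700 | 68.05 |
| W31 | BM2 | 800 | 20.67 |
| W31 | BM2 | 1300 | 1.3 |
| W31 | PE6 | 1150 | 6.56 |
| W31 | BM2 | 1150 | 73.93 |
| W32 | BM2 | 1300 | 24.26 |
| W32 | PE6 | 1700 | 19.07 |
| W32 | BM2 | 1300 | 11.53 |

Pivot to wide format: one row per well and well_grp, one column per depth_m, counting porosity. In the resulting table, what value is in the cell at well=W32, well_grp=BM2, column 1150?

Rows with well=W32, well_grp=BM2 and depth_m=1150: porosity values are 75.45, 57.08, 88.26.
3 rows match — count = 3.

3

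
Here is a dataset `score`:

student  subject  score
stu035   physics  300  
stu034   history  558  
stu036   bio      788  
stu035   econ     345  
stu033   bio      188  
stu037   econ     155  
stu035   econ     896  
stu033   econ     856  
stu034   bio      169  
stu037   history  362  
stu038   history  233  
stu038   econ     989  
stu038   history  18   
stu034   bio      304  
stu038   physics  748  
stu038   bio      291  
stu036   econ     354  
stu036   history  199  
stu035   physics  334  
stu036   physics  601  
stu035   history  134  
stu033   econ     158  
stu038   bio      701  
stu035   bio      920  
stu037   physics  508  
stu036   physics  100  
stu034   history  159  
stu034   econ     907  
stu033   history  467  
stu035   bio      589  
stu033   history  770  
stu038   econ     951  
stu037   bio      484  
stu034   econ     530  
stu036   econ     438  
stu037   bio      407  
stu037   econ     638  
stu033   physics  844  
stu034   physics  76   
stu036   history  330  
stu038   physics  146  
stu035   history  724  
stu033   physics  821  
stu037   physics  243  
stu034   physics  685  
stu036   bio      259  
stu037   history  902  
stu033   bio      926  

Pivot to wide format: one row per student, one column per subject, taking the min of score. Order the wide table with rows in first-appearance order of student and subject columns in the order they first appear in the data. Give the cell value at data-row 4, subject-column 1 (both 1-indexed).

821

With rows in first-appearance order of student, row 4 is student=stu033. subject columns in first-appearance order: physics, history, bio, econ; column 1 is physics.
Long rows with student=stu033, subject=physics: min(844, 821) = 821.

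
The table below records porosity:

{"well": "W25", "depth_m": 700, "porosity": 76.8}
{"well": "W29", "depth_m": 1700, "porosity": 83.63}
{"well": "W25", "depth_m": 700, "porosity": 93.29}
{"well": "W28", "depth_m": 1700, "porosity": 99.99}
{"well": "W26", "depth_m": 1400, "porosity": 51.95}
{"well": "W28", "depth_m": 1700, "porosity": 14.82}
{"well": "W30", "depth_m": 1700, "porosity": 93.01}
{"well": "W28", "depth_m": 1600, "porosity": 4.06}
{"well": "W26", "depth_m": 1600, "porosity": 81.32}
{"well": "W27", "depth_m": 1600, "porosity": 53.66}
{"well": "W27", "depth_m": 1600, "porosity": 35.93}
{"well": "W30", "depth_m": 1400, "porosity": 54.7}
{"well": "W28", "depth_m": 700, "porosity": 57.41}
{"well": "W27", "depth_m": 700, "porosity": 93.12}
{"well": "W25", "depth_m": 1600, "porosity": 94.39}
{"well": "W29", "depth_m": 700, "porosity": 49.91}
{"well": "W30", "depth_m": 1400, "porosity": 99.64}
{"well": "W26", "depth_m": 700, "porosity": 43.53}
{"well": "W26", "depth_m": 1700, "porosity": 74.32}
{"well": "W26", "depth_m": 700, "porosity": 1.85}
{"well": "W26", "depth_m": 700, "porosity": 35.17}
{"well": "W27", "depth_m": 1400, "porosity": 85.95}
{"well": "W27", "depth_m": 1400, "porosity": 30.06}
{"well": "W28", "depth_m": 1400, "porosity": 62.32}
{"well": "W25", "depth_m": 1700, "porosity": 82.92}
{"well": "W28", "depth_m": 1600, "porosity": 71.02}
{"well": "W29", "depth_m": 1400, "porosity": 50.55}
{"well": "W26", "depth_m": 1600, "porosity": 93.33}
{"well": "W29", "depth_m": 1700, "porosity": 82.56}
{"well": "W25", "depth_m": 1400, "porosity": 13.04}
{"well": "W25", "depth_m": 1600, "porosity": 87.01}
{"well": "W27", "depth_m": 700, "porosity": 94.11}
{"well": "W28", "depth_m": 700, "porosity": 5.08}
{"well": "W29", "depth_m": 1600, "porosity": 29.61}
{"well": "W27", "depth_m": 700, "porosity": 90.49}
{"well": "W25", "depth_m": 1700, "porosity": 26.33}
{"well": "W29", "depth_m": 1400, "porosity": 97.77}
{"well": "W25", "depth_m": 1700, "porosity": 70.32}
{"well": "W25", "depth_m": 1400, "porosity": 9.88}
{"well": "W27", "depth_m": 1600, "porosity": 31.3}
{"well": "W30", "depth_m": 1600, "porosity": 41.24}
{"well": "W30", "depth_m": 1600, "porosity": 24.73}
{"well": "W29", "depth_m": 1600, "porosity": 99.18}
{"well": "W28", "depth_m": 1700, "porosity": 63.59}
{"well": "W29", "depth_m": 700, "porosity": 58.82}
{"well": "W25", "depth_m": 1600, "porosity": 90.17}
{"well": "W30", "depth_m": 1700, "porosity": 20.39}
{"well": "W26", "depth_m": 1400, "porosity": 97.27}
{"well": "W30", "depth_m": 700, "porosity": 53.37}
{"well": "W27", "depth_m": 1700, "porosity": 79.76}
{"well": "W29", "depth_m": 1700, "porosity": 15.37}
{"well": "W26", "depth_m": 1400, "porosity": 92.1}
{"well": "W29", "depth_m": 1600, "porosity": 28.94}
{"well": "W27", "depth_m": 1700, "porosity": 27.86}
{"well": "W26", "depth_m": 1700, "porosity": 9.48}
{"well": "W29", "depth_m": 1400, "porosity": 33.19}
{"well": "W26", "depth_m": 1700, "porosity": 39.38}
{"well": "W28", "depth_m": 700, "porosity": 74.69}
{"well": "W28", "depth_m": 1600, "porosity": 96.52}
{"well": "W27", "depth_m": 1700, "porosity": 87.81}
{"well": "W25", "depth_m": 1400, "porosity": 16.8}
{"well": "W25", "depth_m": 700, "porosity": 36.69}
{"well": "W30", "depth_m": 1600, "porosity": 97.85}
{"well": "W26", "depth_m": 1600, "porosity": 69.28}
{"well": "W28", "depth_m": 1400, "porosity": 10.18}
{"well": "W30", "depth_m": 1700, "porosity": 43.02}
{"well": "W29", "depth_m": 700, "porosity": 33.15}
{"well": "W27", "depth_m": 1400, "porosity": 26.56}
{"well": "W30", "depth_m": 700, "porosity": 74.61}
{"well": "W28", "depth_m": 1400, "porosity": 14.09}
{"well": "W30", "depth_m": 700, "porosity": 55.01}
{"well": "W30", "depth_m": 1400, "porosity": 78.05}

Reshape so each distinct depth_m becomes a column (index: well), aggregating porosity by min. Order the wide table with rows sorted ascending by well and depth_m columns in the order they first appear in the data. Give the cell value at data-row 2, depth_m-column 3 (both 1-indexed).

With rows sorted ascending by well, row 2 is well=W26. depth_m columns in first-appearance order: 700, 1700, 1400, 1600; column 3 is 1400.
Long rows with well=W26, depth_m=1400: min(51.95, 97.27, 92.1) = 51.95.

51.95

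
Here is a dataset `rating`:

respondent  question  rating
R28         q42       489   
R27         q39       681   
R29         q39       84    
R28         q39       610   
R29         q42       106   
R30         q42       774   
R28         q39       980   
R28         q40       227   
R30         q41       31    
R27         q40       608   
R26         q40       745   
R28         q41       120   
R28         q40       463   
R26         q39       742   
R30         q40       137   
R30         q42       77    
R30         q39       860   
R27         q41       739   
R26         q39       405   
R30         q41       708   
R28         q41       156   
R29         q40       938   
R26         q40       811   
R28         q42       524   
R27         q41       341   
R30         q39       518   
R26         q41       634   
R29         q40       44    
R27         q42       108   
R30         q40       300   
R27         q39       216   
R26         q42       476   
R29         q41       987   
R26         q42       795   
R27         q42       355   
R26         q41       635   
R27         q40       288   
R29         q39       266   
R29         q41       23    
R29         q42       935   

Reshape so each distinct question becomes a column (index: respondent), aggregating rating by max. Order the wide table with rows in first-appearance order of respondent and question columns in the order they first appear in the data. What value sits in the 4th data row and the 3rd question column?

With rows in first-appearance order of respondent, row 4 is respondent=R30. question columns in first-appearance order: q42, q39, q40, q41; column 3 is q40.
Long rows with respondent=R30, question=q40: max(137, 300) = 300.

300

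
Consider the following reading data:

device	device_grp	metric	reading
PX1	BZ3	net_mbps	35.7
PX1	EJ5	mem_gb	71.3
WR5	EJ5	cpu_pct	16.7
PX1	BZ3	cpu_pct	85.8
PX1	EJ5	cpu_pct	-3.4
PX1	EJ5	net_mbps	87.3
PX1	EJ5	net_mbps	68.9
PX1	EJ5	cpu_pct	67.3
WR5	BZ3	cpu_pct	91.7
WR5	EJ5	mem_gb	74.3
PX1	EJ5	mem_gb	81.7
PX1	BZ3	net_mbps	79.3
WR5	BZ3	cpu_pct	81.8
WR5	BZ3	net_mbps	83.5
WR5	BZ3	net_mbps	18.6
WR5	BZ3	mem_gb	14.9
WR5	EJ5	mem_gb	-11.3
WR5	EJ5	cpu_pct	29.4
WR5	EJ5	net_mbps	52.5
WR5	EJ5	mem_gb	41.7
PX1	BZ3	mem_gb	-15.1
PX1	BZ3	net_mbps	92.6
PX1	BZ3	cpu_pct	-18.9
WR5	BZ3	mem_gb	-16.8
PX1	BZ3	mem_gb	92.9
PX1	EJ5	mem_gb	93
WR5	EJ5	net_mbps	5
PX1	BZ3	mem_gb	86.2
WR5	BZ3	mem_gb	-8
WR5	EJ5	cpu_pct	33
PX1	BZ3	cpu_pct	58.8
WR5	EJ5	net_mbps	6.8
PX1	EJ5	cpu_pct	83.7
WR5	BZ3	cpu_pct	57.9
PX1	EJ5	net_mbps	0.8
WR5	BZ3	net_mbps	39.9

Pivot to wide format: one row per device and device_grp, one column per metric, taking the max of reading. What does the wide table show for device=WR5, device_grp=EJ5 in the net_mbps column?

Rows with device=WR5, device_grp=EJ5 and metric=net_mbps: reading values are 52.5, 5, 6.8.
max(52.5, 5, 6.8) = 52.5.

52.5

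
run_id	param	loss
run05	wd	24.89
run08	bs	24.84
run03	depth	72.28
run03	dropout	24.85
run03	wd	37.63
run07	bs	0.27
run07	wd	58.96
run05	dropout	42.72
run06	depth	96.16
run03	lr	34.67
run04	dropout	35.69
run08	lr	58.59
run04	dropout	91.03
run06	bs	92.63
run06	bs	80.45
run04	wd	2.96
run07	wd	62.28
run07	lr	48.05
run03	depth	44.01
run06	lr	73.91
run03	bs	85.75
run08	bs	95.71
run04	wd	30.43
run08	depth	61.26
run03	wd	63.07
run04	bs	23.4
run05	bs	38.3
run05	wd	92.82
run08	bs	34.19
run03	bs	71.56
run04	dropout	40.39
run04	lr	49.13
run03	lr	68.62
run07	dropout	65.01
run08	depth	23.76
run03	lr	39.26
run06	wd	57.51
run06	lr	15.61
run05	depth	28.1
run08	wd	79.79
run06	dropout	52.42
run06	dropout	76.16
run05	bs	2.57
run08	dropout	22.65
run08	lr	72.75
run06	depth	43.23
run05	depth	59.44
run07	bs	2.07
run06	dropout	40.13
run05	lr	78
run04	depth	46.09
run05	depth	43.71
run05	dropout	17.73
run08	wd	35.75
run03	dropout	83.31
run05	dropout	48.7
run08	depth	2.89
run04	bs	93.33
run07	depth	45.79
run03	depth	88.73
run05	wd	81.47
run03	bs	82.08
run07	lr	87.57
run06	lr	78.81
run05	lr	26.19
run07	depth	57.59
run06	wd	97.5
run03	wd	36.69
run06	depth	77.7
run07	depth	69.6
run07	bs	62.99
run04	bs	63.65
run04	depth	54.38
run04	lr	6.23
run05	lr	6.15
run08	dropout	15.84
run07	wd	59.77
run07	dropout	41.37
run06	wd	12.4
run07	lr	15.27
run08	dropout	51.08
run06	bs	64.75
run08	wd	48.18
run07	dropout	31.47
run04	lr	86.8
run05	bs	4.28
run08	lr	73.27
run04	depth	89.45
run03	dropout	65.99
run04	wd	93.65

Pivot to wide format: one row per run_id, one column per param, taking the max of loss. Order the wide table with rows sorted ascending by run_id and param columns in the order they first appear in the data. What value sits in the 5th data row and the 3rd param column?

With rows sorted ascending by run_id, row 5 is run_id=run07. param columns in first-appearance order: wd, bs, depth, dropout, lr; column 3 is depth.
Long rows with run_id=run07, param=depth: max(45.79, 57.59, 69.6) = 69.6.

69.6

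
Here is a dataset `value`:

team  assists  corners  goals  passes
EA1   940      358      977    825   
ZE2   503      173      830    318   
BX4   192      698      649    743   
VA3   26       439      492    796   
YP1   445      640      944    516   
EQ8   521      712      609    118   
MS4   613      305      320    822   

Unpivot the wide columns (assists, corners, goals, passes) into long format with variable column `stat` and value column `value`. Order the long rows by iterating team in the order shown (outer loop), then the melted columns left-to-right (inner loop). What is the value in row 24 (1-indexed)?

118

28 rows total (7 × 4). Row 24: index ⌊(24-1)/4⌋ = 5 into team → EQ8; (24-1) mod 4 = 3 into the melted columns → passes.
So row 24 is (EQ8, passes, 118); value = 118.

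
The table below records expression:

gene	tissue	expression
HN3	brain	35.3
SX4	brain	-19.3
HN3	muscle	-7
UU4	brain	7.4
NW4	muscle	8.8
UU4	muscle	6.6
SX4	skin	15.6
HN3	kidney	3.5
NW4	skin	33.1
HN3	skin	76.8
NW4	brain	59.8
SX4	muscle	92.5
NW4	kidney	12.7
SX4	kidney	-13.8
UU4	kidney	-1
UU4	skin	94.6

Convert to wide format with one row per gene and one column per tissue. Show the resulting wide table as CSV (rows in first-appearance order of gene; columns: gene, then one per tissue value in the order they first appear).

gene,brain,muscle,skin,kidney
HN3,35.3,-7,76.8,3.5
SX4,-19.3,92.5,15.6,-13.8
UU4,7.4,6.6,94.6,-1
NW4,59.8,8.8,33.1,12.7

Columns: gene plus the 4 distinct tissue values (brain, muscle, skin, kidney).
For example, row HN3 column brain takes expression=35.3 from the long row (HN3, brain).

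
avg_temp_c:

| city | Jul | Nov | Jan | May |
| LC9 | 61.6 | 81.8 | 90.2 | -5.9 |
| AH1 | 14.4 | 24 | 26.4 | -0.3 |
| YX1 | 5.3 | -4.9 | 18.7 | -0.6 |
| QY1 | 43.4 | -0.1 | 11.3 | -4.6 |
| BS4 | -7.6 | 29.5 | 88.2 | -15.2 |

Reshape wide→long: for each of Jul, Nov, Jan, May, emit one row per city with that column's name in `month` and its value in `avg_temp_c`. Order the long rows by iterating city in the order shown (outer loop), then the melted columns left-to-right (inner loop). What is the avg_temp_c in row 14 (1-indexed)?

20 rows total (5 × 4). Row 14: index ⌊(14-1)/4⌋ = 3 into city → QY1; (14-1) mod 4 = 1 into the melted columns → Nov.
So row 14 is (QY1, Nov, -0.1); avg_temp_c = -0.1.

-0.1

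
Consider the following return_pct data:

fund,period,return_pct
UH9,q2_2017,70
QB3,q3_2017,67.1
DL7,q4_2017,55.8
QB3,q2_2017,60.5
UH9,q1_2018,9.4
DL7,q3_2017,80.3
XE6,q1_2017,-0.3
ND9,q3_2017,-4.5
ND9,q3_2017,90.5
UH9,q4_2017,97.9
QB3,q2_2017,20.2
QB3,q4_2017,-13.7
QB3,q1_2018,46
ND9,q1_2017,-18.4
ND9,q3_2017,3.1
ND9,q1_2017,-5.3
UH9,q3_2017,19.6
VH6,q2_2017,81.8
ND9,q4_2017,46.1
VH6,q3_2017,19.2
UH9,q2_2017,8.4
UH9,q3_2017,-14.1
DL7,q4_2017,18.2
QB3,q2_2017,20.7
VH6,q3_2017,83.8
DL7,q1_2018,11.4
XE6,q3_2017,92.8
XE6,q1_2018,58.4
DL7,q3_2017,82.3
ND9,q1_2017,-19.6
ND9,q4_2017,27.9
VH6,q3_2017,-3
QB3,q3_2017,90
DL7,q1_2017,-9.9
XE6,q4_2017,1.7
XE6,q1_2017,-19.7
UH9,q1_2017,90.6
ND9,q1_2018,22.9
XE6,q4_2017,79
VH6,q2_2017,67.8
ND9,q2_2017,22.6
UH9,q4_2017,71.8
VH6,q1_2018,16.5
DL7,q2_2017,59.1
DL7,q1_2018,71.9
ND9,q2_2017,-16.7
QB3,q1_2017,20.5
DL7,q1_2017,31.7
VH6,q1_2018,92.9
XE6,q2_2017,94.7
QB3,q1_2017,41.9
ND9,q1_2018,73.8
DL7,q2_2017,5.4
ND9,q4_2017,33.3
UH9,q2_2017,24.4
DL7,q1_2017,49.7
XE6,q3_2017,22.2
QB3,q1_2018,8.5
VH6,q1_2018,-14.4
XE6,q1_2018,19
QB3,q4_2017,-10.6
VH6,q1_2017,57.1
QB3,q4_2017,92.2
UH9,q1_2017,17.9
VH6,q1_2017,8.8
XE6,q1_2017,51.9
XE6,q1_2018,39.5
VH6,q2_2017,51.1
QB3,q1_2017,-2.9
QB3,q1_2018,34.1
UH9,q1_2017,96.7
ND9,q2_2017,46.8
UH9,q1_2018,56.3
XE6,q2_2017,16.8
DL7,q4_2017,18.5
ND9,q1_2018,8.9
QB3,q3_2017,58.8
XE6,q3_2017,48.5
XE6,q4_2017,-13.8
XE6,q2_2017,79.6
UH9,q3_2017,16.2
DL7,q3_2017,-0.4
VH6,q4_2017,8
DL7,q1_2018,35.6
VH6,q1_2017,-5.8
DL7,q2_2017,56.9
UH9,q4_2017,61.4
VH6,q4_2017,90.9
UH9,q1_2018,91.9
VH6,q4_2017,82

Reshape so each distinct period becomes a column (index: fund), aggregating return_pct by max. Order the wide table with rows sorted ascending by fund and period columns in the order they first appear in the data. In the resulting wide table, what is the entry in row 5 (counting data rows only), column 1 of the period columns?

With rows sorted ascending by fund, row 5 is fund=VH6. period columns in first-appearance order: q2_2017, q3_2017, q4_2017, q1_2018, q1_2017; column 1 is q2_2017.
Long rows with fund=VH6, period=q2_2017: max(81.8, 67.8, 51.1) = 81.8.

81.8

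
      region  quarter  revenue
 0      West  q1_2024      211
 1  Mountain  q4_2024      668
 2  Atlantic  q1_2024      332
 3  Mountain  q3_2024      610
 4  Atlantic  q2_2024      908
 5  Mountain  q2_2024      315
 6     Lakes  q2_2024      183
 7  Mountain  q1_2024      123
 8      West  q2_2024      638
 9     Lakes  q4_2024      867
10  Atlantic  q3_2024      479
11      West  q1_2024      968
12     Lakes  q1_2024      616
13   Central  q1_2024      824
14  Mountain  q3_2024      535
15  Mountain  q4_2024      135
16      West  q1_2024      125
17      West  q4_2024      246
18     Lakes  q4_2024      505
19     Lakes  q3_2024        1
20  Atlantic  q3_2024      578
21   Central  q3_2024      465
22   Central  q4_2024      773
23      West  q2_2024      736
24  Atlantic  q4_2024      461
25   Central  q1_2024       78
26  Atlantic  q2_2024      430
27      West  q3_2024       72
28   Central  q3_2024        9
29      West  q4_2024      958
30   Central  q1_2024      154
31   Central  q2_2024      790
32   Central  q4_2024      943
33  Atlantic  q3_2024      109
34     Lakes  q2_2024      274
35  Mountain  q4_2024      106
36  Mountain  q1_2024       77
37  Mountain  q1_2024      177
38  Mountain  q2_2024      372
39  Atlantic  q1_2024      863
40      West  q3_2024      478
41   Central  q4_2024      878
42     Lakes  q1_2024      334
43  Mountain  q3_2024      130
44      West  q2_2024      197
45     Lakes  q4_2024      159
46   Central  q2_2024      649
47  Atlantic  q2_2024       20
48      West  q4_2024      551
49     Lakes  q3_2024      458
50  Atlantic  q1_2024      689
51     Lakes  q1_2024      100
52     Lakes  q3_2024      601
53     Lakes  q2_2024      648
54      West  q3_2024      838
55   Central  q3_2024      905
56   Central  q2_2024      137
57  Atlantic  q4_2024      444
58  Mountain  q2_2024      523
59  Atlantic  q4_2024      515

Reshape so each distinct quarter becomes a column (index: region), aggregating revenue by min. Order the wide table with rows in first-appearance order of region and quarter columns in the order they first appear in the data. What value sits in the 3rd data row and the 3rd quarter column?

With rows in first-appearance order of region, row 3 is region=Atlantic. quarter columns in first-appearance order: q1_2024, q4_2024, q3_2024, q2_2024; column 3 is q3_2024.
Long rows with region=Atlantic, quarter=q3_2024: min(479, 578, 109) = 109.

109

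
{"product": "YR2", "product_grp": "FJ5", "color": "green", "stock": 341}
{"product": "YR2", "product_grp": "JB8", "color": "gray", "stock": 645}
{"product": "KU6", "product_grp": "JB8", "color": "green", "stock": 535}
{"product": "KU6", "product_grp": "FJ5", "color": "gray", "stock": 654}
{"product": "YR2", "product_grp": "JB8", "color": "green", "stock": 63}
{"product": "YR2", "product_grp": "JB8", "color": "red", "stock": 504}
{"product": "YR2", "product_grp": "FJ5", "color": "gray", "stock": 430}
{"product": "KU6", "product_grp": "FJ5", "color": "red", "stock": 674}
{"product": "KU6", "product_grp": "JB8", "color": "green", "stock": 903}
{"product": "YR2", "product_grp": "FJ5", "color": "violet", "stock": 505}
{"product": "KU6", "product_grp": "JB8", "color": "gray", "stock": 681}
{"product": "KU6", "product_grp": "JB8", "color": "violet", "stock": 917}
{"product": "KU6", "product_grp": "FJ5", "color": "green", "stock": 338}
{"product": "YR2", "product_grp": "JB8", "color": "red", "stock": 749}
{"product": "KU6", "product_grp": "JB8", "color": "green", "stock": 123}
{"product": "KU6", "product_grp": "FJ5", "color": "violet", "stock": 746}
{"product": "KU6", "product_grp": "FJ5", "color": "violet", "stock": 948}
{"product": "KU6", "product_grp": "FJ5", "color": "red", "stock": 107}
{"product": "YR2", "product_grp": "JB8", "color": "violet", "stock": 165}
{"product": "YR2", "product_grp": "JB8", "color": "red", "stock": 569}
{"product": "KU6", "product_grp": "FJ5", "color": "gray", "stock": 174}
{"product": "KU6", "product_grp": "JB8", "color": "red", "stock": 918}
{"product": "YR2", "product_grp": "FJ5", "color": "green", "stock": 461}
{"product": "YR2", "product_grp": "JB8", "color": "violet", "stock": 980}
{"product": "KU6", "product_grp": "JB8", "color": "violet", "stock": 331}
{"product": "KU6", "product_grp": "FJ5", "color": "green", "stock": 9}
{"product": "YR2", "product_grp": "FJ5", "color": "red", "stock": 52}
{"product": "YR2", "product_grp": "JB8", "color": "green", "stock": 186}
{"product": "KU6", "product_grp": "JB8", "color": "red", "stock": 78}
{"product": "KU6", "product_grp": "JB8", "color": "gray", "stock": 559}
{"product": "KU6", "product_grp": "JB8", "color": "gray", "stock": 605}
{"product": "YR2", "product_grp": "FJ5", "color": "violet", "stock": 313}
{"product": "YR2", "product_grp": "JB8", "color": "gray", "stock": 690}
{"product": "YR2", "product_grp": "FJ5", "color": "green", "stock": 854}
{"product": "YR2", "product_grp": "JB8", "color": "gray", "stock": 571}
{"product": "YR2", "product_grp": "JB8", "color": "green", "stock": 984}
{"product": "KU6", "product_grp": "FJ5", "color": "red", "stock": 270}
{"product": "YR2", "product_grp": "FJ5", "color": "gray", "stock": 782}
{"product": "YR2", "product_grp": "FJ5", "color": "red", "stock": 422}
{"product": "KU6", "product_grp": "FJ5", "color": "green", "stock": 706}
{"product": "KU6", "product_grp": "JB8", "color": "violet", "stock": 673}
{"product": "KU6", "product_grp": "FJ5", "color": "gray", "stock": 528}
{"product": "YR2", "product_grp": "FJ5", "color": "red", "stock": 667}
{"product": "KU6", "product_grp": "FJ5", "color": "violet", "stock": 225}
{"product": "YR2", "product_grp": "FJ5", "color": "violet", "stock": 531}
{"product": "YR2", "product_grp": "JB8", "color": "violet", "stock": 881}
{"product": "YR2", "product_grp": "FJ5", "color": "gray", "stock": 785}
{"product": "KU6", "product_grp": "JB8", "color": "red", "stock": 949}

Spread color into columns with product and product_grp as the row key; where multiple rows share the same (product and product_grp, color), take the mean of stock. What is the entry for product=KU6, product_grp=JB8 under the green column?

Rows with product=KU6, product_grp=JB8 and color=green: stock values are 535, 903, 123.
(535 + 903 + 123) / 3 = 520.33.

520.33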